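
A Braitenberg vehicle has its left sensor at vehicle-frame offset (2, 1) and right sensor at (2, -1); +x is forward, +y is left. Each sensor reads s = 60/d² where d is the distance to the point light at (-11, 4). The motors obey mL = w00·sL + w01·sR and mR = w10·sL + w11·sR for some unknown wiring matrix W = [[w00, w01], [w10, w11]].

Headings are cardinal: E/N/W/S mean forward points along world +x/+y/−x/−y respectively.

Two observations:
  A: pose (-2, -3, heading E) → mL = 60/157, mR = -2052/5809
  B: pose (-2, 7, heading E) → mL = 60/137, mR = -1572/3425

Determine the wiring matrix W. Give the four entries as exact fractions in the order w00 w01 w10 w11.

obs A: pose=(-2,-3,E) → sL=60/157, sR=12/37, mL=60/157, mR=-2052/5809
obs B: pose=(-2,7,E) → sL=60/137, sR=12/25, mL=60/137, mR=-1572/3425
sensor matrix S = [[60/157, 12/37], [60/137, 12/25]]; det S = 164736/3979165
solve [mL_A; mL_B] = S·[w00; w01] and [mR_A; mR_B] = S·[w10; w11]:
  w00 = 1, w01 = 0, w10 = -1/2, w11 = -1/2

1 0 -1/2 -1/2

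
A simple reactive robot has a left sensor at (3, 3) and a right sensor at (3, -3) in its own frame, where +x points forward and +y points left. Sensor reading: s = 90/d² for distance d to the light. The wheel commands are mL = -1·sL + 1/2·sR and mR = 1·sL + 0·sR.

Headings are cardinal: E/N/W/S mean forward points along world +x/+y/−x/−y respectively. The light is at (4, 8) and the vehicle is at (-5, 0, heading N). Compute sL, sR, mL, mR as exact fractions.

left sensor world pos  = (-8, 3); dL² = 169
right sensor world pos = (-2, 3); dR² = 61
sL = 90/169 = 90/169
sR = 90/61 = 90/61
mL = -1·sL + 1/2·sR = 2115/10309
mR = 1·sL + 0·sR = 90/169

90/169 90/61 2115/10309 90/169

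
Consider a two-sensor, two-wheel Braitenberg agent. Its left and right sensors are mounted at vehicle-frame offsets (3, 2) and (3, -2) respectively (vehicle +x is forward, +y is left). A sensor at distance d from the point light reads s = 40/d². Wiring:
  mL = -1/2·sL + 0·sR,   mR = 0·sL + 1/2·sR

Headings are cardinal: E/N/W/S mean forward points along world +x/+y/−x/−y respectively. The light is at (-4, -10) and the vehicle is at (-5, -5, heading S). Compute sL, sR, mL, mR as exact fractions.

8 40/13 -4 20/13

left sensor world pos  = (-3, -8); dL² = 5
right sensor world pos = (-7, -8); dR² = 13
sL = 40/5 = 8
sR = 40/13 = 40/13
mL = -1/2·sL + 0·sR = -4
mR = 0·sL + 1/2·sR = 20/13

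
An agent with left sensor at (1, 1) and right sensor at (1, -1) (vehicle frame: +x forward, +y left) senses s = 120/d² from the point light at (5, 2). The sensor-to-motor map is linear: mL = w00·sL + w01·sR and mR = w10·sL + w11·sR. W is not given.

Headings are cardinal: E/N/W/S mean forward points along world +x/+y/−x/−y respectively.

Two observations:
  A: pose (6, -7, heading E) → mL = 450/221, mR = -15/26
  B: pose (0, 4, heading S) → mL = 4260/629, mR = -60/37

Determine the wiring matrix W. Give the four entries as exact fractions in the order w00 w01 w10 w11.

obs A: pose=(6,-7,E) → sL=30/17, sR=15/13, mL=450/221, mR=-15/26
obs B: pose=(0,4,S) → sL=120/17, sR=120/37, mL=4260/629, mR=-60/37
sensor matrix S = [[30/17, 15/13], [120/17, 120/37]]; det S = -19800/8177
solve [mL_A; mL_B] = S·[w00; w01] and [mR_A; mR_B] = S·[w10; w11]:
  w00 = 1/2, w01 = 1, w10 = 0, w11 = -1/2

1/2 1 0 -1/2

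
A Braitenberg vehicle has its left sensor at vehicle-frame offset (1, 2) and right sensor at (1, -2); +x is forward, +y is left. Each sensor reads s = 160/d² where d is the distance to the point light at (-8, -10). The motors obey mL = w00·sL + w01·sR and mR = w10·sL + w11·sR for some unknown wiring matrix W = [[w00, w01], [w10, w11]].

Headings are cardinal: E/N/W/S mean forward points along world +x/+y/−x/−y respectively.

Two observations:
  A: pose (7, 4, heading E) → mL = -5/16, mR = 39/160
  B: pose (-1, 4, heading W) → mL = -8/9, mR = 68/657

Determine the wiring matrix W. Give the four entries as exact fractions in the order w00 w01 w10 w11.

-1 0 -1/2 1

obs A: pose=(7,4,E) → sL=5/16, sR=2/5, mL=-5/16, mR=39/160
obs B: pose=(-1,4,W) → sL=8/9, sR=40/73, mL=-8/9, mR=68/657
sensor matrix S = [[5/16, 2/5], [8/9, 40/73]]; det S = -1211/6570
solve [mL_A; mL_B] = S·[w00; w01] and [mR_A; mR_B] = S·[w10; w11]:
  w00 = -1, w01 = 0, w10 = -1/2, w11 = 1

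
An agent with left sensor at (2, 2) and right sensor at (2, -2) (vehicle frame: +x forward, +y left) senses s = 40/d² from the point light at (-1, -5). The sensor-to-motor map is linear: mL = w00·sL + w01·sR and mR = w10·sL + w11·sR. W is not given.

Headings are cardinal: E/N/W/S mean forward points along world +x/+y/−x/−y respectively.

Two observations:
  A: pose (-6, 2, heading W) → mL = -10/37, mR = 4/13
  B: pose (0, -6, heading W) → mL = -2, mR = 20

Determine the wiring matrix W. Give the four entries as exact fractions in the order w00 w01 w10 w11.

-1/2 0 0 1

obs A: pose=(-6,2,W) → sL=20/37, sR=4/13, mL=-10/37, mR=4/13
obs B: pose=(0,-6,W) → sL=4, sR=20, mL=-2, mR=20
sensor matrix S = [[20/37, 4/13], [4, 20]]; det S = 4608/481
solve [mL_A; mL_B] = S·[w00; w01] and [mR_A; mR_B] = S·[w10; w11]:
  w00 = -1/2, w01 = 0, w10 = 0, w11 = 1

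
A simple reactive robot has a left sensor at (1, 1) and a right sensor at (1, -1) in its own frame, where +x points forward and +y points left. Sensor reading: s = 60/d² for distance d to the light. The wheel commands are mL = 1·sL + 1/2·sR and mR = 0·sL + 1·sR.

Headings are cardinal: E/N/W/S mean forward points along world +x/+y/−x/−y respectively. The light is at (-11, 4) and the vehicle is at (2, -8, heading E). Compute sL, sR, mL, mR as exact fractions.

left sensor world pos  = (3, -7); dL² = 317
right sensor world pos = (3, -9); dR² = 365
sL = 60/317 = 60/317
sR = 60/365 = 12/73
mL = 1·sL + 1/2·sR = 6282/23141
mR = 0·sL + 1·sR = 12/73

60/317 12/73 6282/23141 12/73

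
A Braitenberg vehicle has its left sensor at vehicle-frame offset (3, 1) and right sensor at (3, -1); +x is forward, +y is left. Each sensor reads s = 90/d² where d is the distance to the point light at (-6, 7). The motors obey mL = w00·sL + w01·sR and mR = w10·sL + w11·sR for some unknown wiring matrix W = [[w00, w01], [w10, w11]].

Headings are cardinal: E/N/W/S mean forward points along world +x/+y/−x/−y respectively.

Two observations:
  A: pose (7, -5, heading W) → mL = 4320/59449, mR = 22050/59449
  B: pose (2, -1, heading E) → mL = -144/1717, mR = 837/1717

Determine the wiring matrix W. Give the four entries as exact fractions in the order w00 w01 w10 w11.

-1 1 1/2 1/2

obs A: pose=(7,-5,W) → sL=90/269, sR=90/221, mL=4320/59449, mR=22050/59449
obs B: pose=(2,-1,E) → sL=9/17, sR=45/101, mL=-144/1717, mR=837/1717
sensor matrix S = [[90/269, 90/221], [9/17, 45/101]]; det S = -6791040/102073933
solve [mL_A; mL_B] = S·[w00; w01] and [mR_A; mR_B] = S·[w10; w11]:
  w00 = -1, w01 = 1, w10 = 1/2, w11 = 1/2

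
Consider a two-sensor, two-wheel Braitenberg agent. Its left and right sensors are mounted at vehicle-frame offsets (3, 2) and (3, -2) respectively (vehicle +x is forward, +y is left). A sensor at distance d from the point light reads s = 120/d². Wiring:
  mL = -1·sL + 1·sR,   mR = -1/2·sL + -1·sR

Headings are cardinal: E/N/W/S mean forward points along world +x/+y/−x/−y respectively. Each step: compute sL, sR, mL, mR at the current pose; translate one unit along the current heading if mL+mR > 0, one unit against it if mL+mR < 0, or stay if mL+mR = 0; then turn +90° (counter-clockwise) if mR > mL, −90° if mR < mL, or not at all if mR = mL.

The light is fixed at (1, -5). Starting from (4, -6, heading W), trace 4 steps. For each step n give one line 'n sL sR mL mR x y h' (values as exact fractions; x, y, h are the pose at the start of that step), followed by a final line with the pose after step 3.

0 40/3 120 320/3 -380/3 4 -6 W
1 15 3 -12 -21/2 5 -6 N
2 120/17 120 1920/17 -2100/17 5 -7 W
3 12 12/5 -48/5 -42/5 6 -7 N
final 6 -8 W

n=0: pose=(4,-6,W); sL=40/3, sR=120; mL=320/3, mR=-380/3; mL+mR=-20 → advance -1; mR−mL=-700/3 → turn -1·90°
n=1: pose=(5,-6,N); sL=15, sR=3; mL=-12, mR=-21/2; mL+mR=-45/2 → advance -1; mR−mL=3/2 → turn +1·90°
n=2: pose=(5,-7,W); sL=120/17, sR=120; mL=1920/17, mR=-2100/17; mL+mR=-180/17 → advance -1; mR−mL=-4020/17 → turn -1·90°
n=3: pose=(6,-7,N); sL=12, sR=12/5; mL=-48/5, mR=-42/5; mL+mR=-18 → advance -1; mR−mL=6/5 → turn +1·90°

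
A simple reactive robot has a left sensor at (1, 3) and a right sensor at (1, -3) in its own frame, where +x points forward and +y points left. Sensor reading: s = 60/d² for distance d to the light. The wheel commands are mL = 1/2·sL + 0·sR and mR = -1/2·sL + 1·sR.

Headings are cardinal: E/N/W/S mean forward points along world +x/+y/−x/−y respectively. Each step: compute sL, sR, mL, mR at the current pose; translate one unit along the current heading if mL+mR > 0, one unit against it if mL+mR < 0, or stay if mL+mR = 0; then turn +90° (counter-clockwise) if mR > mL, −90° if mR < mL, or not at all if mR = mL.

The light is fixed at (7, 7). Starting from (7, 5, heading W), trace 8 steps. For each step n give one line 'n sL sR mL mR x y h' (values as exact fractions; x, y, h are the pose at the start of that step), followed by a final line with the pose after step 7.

0 30/13 30 15/13 375/13 7 5 W
1 60/13 12/5 30/13 6/65 6 5 S
2 3/2 15 3/4 57/4 6 4 W
3 60/17 60/41 30/17 -210/697 5 4 S
4 30/29 6 15/29 159/29 5 3 W
5 12/5 60/61 6/5 -66/305 4 3 S
6 3/4 3 3/8 21/8 4 2 W
7 60/37 12/17 30/37 -66/629 3 2 S
final 3 1 W

n=0: pose=(7,5,W); sL=30/13, sR=30; mL=15/13, mR=375/13; mL+mR=30 → advance +1; mR−mL=360/13 → turn +1·90°
n=1: pose=(6,5,S); sL=60/13, sR=12/5; mL=30/13, mR=6/65; mL+mR=12/5 → advance +1; mR−mL=-144/65 → turn -1·90°
n=2: pose=(6,4,W); sL=3/2, sR=15; mL=3/4, mR=57/4; mL+mR=15 → advance +1; mR−mL=27/2 → turn +1·90°
n=3: pose=(5,4,S); sL=60/17, sR=60/41; mL=30/17, mR=-210/697; mL+mR=60/41 → advance +1; mR−mL=-1440/697 → turn -1·90°
n=4: pose=(5,3,W); sL=30/29, sR=6; mL=15/29, mR=159/29; mL+mR=6 → advance +1; mR−mL=144/29 → turn +1·90°
n=5: pose=(4,3,S); sL=12/5, sR=60/61; mL=6/5, mR=-66/305; mL+mR=60/61 → advance +1; mR−mL=-432/305 → turn -1·90°
n=6: pose=(4,2,W); sL=3/4, sR=3; mL=3/8, mR=21/8; mL+mR=3 → advance +1; mR−mL=9/4 → turn +1·90°
n=7: pose=(3,2,S); sL=60/37, sR=12/17; mL=30/37, mR=-66/629; mL+mR=12/17 → advance +1; mR−mL=-576/629 → turn -1·90°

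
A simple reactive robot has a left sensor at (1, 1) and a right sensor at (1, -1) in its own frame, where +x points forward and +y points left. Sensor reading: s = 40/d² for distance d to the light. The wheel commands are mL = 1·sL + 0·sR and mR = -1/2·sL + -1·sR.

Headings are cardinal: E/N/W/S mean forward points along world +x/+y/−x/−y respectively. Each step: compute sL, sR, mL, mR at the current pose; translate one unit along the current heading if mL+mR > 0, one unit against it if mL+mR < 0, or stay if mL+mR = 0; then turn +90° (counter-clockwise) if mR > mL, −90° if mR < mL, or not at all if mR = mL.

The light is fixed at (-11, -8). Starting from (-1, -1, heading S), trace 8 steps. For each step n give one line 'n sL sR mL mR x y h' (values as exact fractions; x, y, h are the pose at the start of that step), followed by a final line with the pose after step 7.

0 40/157 40/117 40/157 -8620/18369 -1 -1 S
1 4/13 20/81 4/13 -422/1053 -1 0 W
2 40/181 8/45 40/181 -2348/8145 0 0 N
3 5/26 2/9 5/26 -149/468 0 -1 E
4 40/157 40/117 40/157 -8620/18369 -1 -1 S
5 4/13 20/81 4/13 -422/1053 -1 0 W
6 40/181 8/45 40/181 -2348/8145 0 0 N
7 5/26 2/9 5/26 -149/468 0 -1 E
final -1 -1 S

n=0: pose=(-1,-1,S); sL=40/157, sR=40/117; mL=40/157, mR=-8620/18369; mL+mR=-3940/18369 → advance -1; mR−mL=-13300/18369 → turn -1·90°
n=1: pose=(-1,0,W); sL=4/13, sR=20/81; mL=4/13, mR=-422/1053; mL+mR=-98/1053 → advance -1; mR−mL=-746/1053 → turn -1·90°
n=2: pose=(0,0,N); sL=40/181, sR=8/45; mL=40/181, mR=-2348/8145; mL+mR=-548/8145 → advance -1; mR−mL=-4148/8145 → turn -1·90°
n=3: pose=(0,-1,E); sL=5/26, sR=2/9; mL=5/26, mR=-149/468; mL+mR=-59/468 → advance -1; mR−mL=-239/468 → turn -1·90°
n=4: pose=(-1,-1,S); sL=40/157, sR=40/117; mL=40/157, mR=-8620/18369; mL+mR=-3940/18369 → advance -1; mR−mL=-13300/18369 → turn -1·90°
n=5: pose=(-1,0,W); sL=4/13, sR=20/81; mL=4/13, mR=-422/1053; mL+mR=-98/1053 → advance -1; mR−mL=-746/1053 → turn -1·90°
n=6: pose=(0,0,N); sL=40/181, sR=8/45; mL=40/181, mR=-2348/8145; mL+mR=-548/8145 → advance -1; mR−mL=-4148/8145 → turn -1·90°
n=7: pose=(0,-1,E); sL=5/26, sR=2/9; mL=5/26, mR=-149/468; mL+mR=-59/468 → advance -1; mR−mL=-239/468 → turn -1·90°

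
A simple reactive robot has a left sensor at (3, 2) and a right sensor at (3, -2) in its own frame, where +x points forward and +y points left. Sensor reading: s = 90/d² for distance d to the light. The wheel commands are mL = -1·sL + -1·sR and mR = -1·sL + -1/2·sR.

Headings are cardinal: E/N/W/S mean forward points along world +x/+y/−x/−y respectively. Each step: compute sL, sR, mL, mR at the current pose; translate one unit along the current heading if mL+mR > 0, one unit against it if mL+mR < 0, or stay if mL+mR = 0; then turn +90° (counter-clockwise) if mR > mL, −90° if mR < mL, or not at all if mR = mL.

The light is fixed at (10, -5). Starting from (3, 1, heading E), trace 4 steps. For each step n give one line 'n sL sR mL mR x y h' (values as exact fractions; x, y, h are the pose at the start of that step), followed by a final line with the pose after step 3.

0 9/8 45/16 -63/16 -81/32 3 1 E
1 90/181 10/13 -2980/2353 -2075/2353 2 1 N
2 9/13 9/17 -270/221 -423/442 2 0 W
3 90/29 18/17 -2052/493 -1791/493 3 0 S
final 3 1 E

n=0: pose=(3,1,E); sL=9/8, sR=45/16; mL=-63/16, mR=-81/32; mL+mR=-207/32 → advance -1; mR−mL=45/32 → turn +1·90°
n=1: pose=(2,1,N); sL=90/181, sR=10/13; mL=-2980/2353, mR=-2075/2353; mL+mR=-5055/2353 → advance -1; mR−mL=5/13 → turn +1·90°
n=2: pose=(2,0,W); sL=9/13, sR=9/17; mL=-270/221, mR=-423/442; mL+mR=-963/442 → advance -1; mR−mL=9/34 → turn +1·90°
n=3: pose=(3,0,S); sL=90/29, sR=18/17; mL=-2052/493, mR=-1791/493; mL+mR=-3843/493 → advance -1; mR−mL=9/17 → turn +1·90°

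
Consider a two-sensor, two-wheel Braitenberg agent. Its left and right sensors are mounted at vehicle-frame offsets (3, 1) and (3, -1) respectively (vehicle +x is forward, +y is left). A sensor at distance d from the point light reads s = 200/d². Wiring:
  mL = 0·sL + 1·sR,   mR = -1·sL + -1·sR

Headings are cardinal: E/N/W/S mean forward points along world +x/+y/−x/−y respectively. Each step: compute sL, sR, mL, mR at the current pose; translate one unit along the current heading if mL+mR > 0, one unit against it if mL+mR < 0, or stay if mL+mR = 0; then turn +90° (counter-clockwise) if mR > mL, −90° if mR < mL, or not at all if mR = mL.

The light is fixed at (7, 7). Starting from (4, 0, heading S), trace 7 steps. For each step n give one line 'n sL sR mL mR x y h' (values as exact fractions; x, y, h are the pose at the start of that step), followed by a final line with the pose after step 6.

n=0: pose=(4,0,S); sL=25/13, sR=50/29; mL=50/29, mR=-1375/377; mL+mR=-25/13 → advance -1; mR−mL=-2025/377 → turn -1·90°
n=1: pose=(4,1,W); sL=40/17, sR=200/61; mL=200/61, mR=-5840/1037; mL+mR=-40/17 → advance -1; mR−mL=-9240/1037 → turn -1·90°
n=2: pose=(5,1,N); sL=100/9, sR=20; mL=20, mR=-280/9; mL+mR=-100/9 → advance -1; mR−mL=-460/9 → turn -1·90°
n=3: pose=(5,0,E); sL=200/37, sR=40/13; mL=40/13, mR=-4080/481; mL+mR=-200/37 → advance -1; mR−mL=-5560/481 → turn -1·90°
n=4: pose=(4,0,S); sL=25/13, sR=50/29; mL=50/29, mR=-1375/377; mL+mR=-25/13 → advance -1; mR−mL=-2025/377 → turn -1·90°
n=5: pose=(4,1,W); sL=40/17, sR=200/61; mL=200/61, mR=-5840/1037; mL+mR=-40/17 → advance -1; mR−mL=-9240/1037 → turn -1·90°
n=6: pose=(5,1,N); sL=100/9, sR=20; mL=20, mR=-280/9; mL+mR=-100/9 → advance -1; mR−mL=-460/9 → turn -1·90°

0 25/13 50/29 50/29 -1375/377 4 0 S
1 40/17 200/61 200/61 -5840/1037 4 1 W
2 100/9 20 20 -280/9 5 1 N
3 200/37 40/13 40/13 -4080/481 5 0 E
4 25/13 50/29 50/29 -1375/377 4 0 S
5 40/17 200/61 200/61 -5840/1037 4 1 W
6 100/9 20 20 -280/9 5 1 N
final 5 0 E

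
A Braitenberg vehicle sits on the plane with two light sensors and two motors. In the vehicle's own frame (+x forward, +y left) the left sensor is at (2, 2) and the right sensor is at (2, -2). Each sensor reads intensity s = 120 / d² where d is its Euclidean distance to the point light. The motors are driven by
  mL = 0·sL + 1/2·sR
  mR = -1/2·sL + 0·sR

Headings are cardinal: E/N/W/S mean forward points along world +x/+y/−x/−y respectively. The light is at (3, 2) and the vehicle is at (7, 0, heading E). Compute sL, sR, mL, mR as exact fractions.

left sensor world pos  = (9, 2); dL² = 36
right sensor world pos = (9, -2); dR² = 52
sL = 120/36 = 10/3
sR = 120/52 = 30/13
mL = 0·sL + 1/2·sR = 15/13
mR = -1/2·sL + 0·sR = -5/3

10/3 30/13 15/13 -5/3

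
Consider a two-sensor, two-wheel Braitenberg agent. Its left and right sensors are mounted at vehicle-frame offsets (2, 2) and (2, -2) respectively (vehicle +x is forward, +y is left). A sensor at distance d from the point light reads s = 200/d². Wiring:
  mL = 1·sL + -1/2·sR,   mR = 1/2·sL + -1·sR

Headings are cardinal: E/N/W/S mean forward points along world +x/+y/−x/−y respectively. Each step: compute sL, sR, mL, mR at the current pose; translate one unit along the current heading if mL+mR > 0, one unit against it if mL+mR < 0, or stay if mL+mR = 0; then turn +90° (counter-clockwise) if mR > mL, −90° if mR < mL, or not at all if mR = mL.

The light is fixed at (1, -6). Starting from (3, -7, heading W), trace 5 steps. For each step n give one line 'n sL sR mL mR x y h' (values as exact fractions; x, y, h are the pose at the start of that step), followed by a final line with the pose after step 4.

n=0: pose=(3,-7,W); sL=200/9, sR=200; mL=-700/9, mR=-1700/9; mL+mR=-800/3 → advance -1; mR−mL=-1000/9 → turn -1·90°
n=1: pose=(4,-7,N); sL=100, sR=100/13; mL=1250/13, mR=550/13; mL+mR=1800/13 → advance +1; mR−mL=-700/13 → turn -1·90°
n=2: pose=(4,-6,E); sL=200/29, sR=200/29; mL=100/29, mR=-100/29; mL+mR=0 → advance +0; mR−mL=-200/29 → turn -1·90°
n=3: pose=(4,-6,S); sL=200/29, sR=40; mL=-380/29, mR=-1060/29; mL+mR=-1440/29 → advance -1; mR−mL=-680/29 → turn -1·90°
n=4: pose=(4,-5,W); sL=100, sR=20; mL=90, mR=30; mL+mR=120 → advance +1; mR−mL=-60 → turn -1·90°

0 200/9 200 -700/9 -1700/9 3 -7 W
1 100 100/13 1250/13 550/13 4 -7 N
2 200/29 200/29 100/29 -100/29 4 -6 E
3 200/29 40 -380/29 -1060/29 4 -6 S
4 100 20 90 30 4 -5 W
final 3 -5 N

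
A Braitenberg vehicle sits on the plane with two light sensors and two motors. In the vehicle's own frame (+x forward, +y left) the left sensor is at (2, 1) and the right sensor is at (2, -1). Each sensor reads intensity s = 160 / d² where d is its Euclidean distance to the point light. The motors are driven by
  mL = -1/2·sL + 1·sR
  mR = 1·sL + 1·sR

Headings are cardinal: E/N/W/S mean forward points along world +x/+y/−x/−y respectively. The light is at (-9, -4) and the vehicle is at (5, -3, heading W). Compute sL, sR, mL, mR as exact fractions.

10/9 40/37 175/333 730/333

left sensor world pos  = (3, -4); dL² = 144
right sensor world pos = (3, -2); dR² = 148
sL = 160/144 = 10/9
sR = 160/148 = 40/37
mL = -1/2·sL + 1·sR = 175/333
mR = 1·sL + 1·sR = 730/333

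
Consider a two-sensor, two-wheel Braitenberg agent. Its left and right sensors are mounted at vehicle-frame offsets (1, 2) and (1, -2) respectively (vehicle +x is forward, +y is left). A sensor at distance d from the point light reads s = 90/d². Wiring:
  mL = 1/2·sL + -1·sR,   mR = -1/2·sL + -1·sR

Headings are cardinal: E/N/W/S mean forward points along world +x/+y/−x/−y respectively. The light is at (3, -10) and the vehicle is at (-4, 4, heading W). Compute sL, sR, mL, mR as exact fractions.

left sensor world pos  = (-5, 2); dL² = 208
right sensor world pos = (-5, 6); dR² = 320
sL = 90/208 = 45/104
sR = 90/320 = 9/32
mL = 1/2·sL + -1·sR = -27/416
mR = -1/2·sL + -1·sR = -207/416

45/104 9/32 -27/416 -207/416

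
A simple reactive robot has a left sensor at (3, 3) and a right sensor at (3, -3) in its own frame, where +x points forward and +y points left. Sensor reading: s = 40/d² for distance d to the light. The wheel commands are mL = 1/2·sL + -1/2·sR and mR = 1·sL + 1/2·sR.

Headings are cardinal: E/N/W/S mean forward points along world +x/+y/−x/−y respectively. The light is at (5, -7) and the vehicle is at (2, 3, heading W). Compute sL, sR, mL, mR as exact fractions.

8/17 8/41 96/697 396/697

left sensor world pos  = (-1, 0); dL² = 85
right sensor world pos = (-1, 6); dR² = 205
sL = 40/85 = 8/17
sR = 40/205 = 8/41
mL = 1/2·sL + -1/2·sR = 96/697
mR = 1·sL + 1/2·sR = 396/697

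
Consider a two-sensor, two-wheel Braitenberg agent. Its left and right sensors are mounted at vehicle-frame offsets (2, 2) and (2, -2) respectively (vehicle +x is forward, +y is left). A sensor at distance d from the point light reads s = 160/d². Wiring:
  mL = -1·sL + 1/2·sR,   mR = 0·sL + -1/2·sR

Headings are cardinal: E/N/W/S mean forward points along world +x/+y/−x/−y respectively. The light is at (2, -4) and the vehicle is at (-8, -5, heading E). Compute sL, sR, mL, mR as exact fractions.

32/13 160/73 -1296/949 -80/73

left sensor world pos  = (-6, -3); dL² = 65
right sensor world pos = (-6, -7); dR² = 73
sL = 160/65 = 32/13
sR = 160/73 = 160/73
mL = -1·sL + 1/2·sR = -1296/949
mR = 0·sL + -1/2·sR = -80/73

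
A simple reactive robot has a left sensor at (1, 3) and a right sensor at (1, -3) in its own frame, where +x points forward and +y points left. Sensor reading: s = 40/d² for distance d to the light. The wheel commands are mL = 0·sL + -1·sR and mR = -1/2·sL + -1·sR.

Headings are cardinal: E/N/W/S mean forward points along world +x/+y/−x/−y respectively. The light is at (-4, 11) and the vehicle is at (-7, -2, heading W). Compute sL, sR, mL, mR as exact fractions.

5/34 10/29 -10/29 -825/1972

left sensor world pos  = (-8, -5); dL² = 272
right sensor world pos = (-8, 1); dR² = 116
sL = 40/272 = 5/34
sR = 40/116 = 10/29
mL = 0·sL + -1·sR = -10/29
mR = -1/2·sL + -1·sR = -825/1972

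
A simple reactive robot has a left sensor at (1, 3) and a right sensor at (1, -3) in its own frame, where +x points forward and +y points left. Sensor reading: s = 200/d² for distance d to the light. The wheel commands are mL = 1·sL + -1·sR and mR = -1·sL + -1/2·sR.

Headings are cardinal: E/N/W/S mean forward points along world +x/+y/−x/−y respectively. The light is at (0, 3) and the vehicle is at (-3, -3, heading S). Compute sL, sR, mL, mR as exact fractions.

200/49 40/17 1440/833 -4380/833

left sensor world pos  = (0, -4); dL² = 49
right sensor world pos = (-6, -4); dR² = 85
sL = 200/49 = 200/49
sR = 200/85 = 40/17
mL = 1·sL + -1·sR = 1440/833
mR = -1·sL + -1/2·sR = -4380/833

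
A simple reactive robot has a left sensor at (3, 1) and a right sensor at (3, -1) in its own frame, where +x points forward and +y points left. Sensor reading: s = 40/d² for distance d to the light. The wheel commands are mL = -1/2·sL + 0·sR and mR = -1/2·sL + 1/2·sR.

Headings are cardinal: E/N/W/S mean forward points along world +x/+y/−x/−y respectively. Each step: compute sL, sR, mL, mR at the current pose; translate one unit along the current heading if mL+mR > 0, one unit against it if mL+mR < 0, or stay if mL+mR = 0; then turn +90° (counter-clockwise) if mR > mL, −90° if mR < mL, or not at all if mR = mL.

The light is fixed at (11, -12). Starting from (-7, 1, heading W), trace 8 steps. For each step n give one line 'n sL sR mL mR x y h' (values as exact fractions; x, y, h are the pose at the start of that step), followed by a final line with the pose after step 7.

n=0: pose=(-7,1,W); sL=8/117, sR=40/637; mL=-4/117, mR=-16/5733; mL+mR=-212/5733 → advance -1; mR−mL=20/637 → turn +1·90°
n=1: pose=(-6,1,S); sL=10/89, sR=5/53; mL=-5/89, mR=-85/9434; mL+mR=-615/9434 → advance -1; mR−mL=5/106 → turn +1·90°
n=2: pose=(-6,2,E); sL=40/421, sR=8/73; mL=-20/421, mR=224/30733; mL+mR=-1236/30733 → advance -1; mR−mL=4/73 → turn +1·90°
n=3: pose=(-7,2,N); sL=4/65, sR=20/289; mL=-2/65, mR=72/18785; mL+mR=-506/18785 → advance -1; mR−mL=10/289 → turn +1·90°
n=4: pose=(-7,1,W); sL=8/117, sR=40/637; mL=-4/117, mR=-16/5733; mL+mR=-212/5733 → advance -1; mR−mL=20/637 → turn +1·90°
n=5: pose=(-6,1,S); sL=10/89, sR=5/53; mL=-5/89, mR=-85/9434; mL+mR=-615/9434 → advance -1; mR−mL=5/106 → turn +1·90°
n=6: pose=(-6,2,E); sL=40/421, sR=8/73; mL=-20/421, mR=224/30733; mL+mR=-1236/30733 → advance -1; mR−mL=4/73 → turn +1·90°
n=7: pose=(-7,2,N); sL=4/65, sR=20/289; mL=-2/65, mR=72/18785; mL+mR=-506/18785 → advance -1; mR−mL=10/289 → turn +1·90°

0 8/117 40/637 -4/117 -16/5733 -7 1 W
1 10/89 5/53 -5/89 -85/9434 -6 1 S
2 40/421 8/73 -20/421 224/30733 -6 2 E
3 4/65 20/289 -2/65 72/18785 -7 2 N
4 8/117 40/637 -4/117 -16/5733 -7 1 W
5 10/89 5/53 -5/89 -85/9434 -6 1 S
6 40/421 8/73 -20/421 224/30733 -6 2 E
7 4/65 20/289 -2/65 72/18785 -7 2 N
final -7 1 W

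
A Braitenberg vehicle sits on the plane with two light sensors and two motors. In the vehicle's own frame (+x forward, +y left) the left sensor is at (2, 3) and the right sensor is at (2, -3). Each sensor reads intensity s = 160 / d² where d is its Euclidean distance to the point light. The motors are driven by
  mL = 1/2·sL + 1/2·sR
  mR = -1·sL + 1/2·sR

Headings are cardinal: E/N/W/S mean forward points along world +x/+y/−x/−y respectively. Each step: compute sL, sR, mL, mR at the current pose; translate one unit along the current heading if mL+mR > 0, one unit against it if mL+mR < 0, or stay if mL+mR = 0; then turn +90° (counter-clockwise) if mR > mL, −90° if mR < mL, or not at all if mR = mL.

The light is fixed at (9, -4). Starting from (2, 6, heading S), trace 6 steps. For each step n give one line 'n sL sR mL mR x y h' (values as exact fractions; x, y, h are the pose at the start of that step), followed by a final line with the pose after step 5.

0 2 40/41 61/41 -62/41 2 6 S
1 32/29 160/277 6752/8033 -6544/8033 2 7 W
2 16/29 80/97 1936/2813 -392/2813 1 7 N
3 160/261 160/117 1120/1131 80/1131 1 8 E
4 40/29 4/5 158/145 -142/145 2 8 S
5 32/29 160/277 6752/8033 -6544/8033 2 7 W
final 1 7 N

n=0: pose=(2,6,S); sL=2, sR=40/41; mL=61/41, mR=-62/41; mL+mR=-1/41 → advance -1; mR−mL=-3 → turn -1·90°
n=1: pose=(2,7,W); sL=32/29, sR=160/277; mL=6752/8033, mR=-6544/8033; mL+mR=208/8033 → advance +1; mR−mL=-48/29 → turn -1·90°
n=2: pose=(1,7,N); sL=16/29, sR=80/97; mL=1936/2813, mR=-392/2813; mL+mR=1544/2813 → advance +1; mR−mL=-24/29 → turn -1·90°
n=3: pose=(1,8,E); sL=160/261, sR=160/117; mL=1120/1131, mR=80/1131; mL+mR=400/377 → advance +1; mR−mL=-80/87 → turn -1·90°
n=4: pose=(2,8,S); sL=40/29, sR=4/5; mL=158/145, mR=-142/145; mL+mR=16/145 → advance +1; mR−mL=-60/29 → turn -1·90°
n=5: pose=(2,7,W); sL=32/29, sR=160/277; mL=6752/8033, mR=-6544/8033; mL+mR=208/8033 → advance +1; mR−mL=-48/29 → turn -1·90°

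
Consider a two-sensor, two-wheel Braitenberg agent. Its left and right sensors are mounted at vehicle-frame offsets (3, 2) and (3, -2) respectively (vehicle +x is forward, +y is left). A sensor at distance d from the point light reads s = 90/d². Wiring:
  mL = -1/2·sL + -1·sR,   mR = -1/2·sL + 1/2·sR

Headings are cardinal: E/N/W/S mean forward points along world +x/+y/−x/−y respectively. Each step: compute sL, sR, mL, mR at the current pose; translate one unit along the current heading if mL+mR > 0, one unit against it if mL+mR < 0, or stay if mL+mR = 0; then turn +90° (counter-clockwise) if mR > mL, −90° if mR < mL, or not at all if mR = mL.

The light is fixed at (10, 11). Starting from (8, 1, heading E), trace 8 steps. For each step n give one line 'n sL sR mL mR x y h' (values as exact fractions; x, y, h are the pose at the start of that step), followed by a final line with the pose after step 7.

0 18/13 18/29 -495/377 -144/377 8 1 E
1 45/37 9/5 -891/370 54/185 7 1 N
2 18/41 10/13 -527/533 88/533 7 0 W
3 45/98 45/106 -6795/10388 -45/2597 8 0 S
4 18/13 18/29 -495/377 -144/377 8 1 E
5 45/37 9/5 -891/370 54/185 7 1 N
6 18/41 10/13 -527/533 88/533 7 0 W
7 45/98 45/106 -6795/10388 -45/2597 8 0 S
final 8 1 E

n=0: pose=(8,1,E); sL=18/13, sR=18/29; mL=-495/377, mR=-144/377; mL+mR=-639/377 → advance -1; mR−mL=27/29 → turn +1·90°
n=1: pose=(7,1,N); sL=45/37, sR=9/5; mL=-891/370, mR=54/185; mL+mR=-783/370 → advance -1; mR−mL=27/10 → turn +1·90°
n=2: pose=(7,0,W); sL=18/41, sR=10/13; mL=-527/533, mR=88/533; mL+mR=-439/533 → advance -1; mR−mL=15/13 → turn +1·90°
n=3: pose=(8,0,S); sL=45/98, sR=45/106; mL=-6795/10388, mR=-45/2597; mL+mR=-6975/10388 → advance -1; mR−mL=135/212 → turn +1·90°
n=4: pose=(8,1,E); sL=18/13, sR=18/29; mL=-495/377, mR=-144/377; mL+mR=-639/377 → advance -1; mR−mL=27/29 → turn +1·90°
n=5: pose=(7,1,N); sL=45/37, sR=9/5; mL=-891/370, mR=54/185; mL+mR=-783/370 → advance -1; mR−mL=27/10 → turn +1·90°
n=6: pose=(7,0,W); sL=18/41, sR=10/13; mL=-527/533, mR=88/533; mL+mR=-439/533 → advance -1; mR−mL=15/13 → turn +1·90°
n=7: pose=(8,0,S); sL=45/98, sR=45/106; mL=-6795/10388, mR=-45/2597; mL+mR=-6975/10388 → advance -1; mR−mL=135/212 → turn +1·90°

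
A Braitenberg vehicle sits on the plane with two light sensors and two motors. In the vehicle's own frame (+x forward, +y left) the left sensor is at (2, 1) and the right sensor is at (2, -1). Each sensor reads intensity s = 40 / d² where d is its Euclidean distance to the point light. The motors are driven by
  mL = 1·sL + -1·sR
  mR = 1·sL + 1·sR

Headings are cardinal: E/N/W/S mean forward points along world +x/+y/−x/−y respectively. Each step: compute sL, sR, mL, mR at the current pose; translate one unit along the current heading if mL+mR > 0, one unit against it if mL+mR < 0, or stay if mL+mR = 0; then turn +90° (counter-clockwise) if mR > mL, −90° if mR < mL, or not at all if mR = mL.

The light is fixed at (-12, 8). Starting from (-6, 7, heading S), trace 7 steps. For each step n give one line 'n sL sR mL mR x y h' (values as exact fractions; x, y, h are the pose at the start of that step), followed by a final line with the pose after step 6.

0 20/29 20/17 -240/493 920/493 -6 7 S
1 8/13 40/73 64/949 1104/949 -6 6 E
2 10/9 5/8 35/72 125/72 -5 6 N
3 40/29 8/5 -32/145 432/145 -5 7 W
4 20/29 20/17 -240/493 920/493 -6 7 S
5 8/13 40/73 64/949 1104/949 -6 6 E
6 10/9 5/8 35/72 125/72 -5 6 N
final -5 7 W

n=0: pose=(-6,7,S); sL=20/29, sR=20/17; mL=-240/493, mR=920/493; mL+mR=40/29 → advance +1; mR−mL=40/17 → turn +1·90°
n=1: pose=(-6,6,E); sL=8/13, sR=40/73; mL=64/949, mR=1104/949; mL+mR=16/13 → advance +1; mR−mL=80/73 → turn +1·90°
n=2: pose=(-5,6,N); sL=10/9, sR=5/8; mL=35/72, mR=125/72; mL+mR=20/9 → advance +1; mR−mL=5/4 → turn +1·90°
n=3: pose=(-5,7,W); sL=40/29, sR=8/5; mL=-32/145, mR=432/145; mL+mR=80/29 → advance +1; mR−mL=16/5 → turn +1·90°
n=4: pose=(-6,7,S); sL=20/29, sR=20/17; mL=-240/493, mR=920/493; mL+mR=40/29 → advance +1; mR−mL=40/17 → turn +1·90°
n=5: pose=(-6,6,E); sL=8/13, sR=40/73; mL=64/949, mR=1104/949; mL+mR=16/13 → advance +1; mR−mL=80/73 → turn +1·90°
n=6: pose=(-5,6,N); sL=10/9, sR=5/8; mL=35/72, mR=125/72; mL+mR=20/9 → advance +1; mR−mL=5/4 → turn +1·90°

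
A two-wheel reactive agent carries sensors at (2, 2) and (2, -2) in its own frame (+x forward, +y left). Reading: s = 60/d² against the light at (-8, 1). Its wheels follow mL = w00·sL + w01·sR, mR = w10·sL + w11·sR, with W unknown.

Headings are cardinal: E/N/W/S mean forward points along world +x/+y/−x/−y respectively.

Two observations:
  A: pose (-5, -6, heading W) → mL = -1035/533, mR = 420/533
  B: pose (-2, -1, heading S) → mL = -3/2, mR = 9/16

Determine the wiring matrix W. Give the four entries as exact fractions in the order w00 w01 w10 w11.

obs A: pose=(-5,-6,W) → sL=30/41, sR=30/13, mL=-1035/533, mR=420/533
obs B: pose=(-2,-1,S) → sL=3/4, sR=15/8, mL=-3/2, mR=9/16
sensor matrix S = [[30/41, 30/13], [3/4, 15/8]]; det S = -765/2132
solve [mL_A; mL_B] = S·[w00; w01] and [mR_A; mR_B] = S·[w10; w11]:
  w00 = 1/2, w01 = -1, w10 = -1/2, w11 = 1/2

1/2 -1 -1/2 1/2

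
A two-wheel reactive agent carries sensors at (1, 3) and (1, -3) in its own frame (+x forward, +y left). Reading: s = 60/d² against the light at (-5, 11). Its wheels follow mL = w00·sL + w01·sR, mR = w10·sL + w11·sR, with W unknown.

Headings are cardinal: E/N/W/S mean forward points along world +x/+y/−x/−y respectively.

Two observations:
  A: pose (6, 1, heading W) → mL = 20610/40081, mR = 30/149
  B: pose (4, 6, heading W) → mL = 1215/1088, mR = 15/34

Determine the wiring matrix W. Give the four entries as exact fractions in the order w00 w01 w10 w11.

1/2 1 0 1/2

obs A: pose=(6,1,W) → sL=60/269, sR=60/149, mL=20610/40081, mR=30/149
obs B: pose=(4,6,W) → sL=15/32, sR=15/17, mL=1215/1088, mR=15/34
sensor matrix S = [[60/269, 60/149], [15/32, 15/17]]; det S = 43875/5451016
solve [mL_A; mL_B] = S·[w00; w01] and [mR_A; mR_B] = S·[w10; w11]:
  w00 = 1/2, w01 = 1, w10 = 0, w11 = 1/2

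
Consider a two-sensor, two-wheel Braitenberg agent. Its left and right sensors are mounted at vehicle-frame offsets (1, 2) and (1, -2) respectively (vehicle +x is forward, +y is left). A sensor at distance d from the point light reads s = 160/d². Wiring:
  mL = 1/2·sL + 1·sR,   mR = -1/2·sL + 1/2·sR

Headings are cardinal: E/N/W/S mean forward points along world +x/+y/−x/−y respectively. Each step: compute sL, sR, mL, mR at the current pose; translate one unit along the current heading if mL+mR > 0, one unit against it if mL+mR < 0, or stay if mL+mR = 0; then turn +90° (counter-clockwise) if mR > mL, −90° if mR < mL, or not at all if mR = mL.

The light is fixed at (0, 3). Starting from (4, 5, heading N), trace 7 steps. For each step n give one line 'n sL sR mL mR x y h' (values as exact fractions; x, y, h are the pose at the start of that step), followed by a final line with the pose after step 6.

n=0: pose=(4,5,N); sL=160/13, sR=32/9; mL=1136/117, mR=-512/117; mL+mR=16/3 → advance +1; mR−mL=-1648/117 → turn -1·90°
n=1: pose=(4,6,E); sL=16/5, sR=80/13; mL=504/65, mR=96/65; mL+mR=120/13 → advance +1; mR−mL=-408/65 → turn -1·90°
n=2: pose=(5,6,S); sL=160/53, sR=160/13; mL=9520/689, mR=3200/689; mL+mR=240/13 → advance +1; mR−mL=-6320/689 → turn -1·90°
n=3: pose=(5,5,W); sL=10, sR=5; mL=10, mR=-5/2; mL+mR=15/2 → advance +1; mR−mL=-25/2 → turn -1·90°
n=4: pose=(4,5,N); sL=160/13, sR=32/9; mL=1136/117, mR=-512/117; mL+mR=16/3 → advance +1; mR−mL=-1648/117 → turn -1·90°
n=5: pose=(4,6,E); sL=16/5, sR=80/13; mL=504/65, mR=96/65; mL+mR=120/13 → advance +1; mR−mL=-408/65 → turn -1·90°
n=6: pose=(5,6,S); sL=160/53, sR=160/13; mL=9520/689, mR=3200/689; mL+mR=240/13 → advance +1; mR−mL=-6320/689 → turn -1·90°

0 160/13 32/9 1136/117 -512/117 4 5 N
1 16/5 80/13 504/65 96/65 4 6 E
2 160/53 160/13 9520/689 3200/689 5 6 S
3 10 5 10 -5/2 5 5 W
4 160/13 32/9 1136/117 -512/117 4 5 N
5 16/5 80/13 504/65 96/65 4 6 E
6 160/53 160/13 9520/689 3200/689 5 6 S
final 5 5 W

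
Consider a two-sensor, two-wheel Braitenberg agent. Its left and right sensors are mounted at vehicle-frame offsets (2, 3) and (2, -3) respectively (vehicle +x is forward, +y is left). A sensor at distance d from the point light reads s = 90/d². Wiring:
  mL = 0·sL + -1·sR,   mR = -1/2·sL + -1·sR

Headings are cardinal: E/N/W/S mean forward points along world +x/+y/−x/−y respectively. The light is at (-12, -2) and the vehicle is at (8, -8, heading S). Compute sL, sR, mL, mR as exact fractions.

left sensor world pos  = (11, -10); dL² = 593
right sensor world pos = (5, -10); dR² = 353
sL = 90/593 = 90/593
sR = 90/353 = 90/353
mL = 0·sL + -1·sR = -90/353
mR = -1/2·sL + -1·sR = -69255/209329

90/593 90/353 -90/353 -69255/209329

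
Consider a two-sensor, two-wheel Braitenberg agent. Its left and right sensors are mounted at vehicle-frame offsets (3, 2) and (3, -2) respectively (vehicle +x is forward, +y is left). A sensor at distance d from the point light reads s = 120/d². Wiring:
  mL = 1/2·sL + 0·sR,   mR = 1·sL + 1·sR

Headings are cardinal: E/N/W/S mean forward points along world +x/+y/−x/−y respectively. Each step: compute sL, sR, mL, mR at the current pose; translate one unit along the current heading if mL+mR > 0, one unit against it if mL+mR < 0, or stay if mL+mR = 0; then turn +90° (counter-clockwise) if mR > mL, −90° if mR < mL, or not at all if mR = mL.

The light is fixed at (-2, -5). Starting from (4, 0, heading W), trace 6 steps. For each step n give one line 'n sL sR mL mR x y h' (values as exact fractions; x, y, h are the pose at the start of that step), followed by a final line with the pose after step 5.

0 20/3 60/29 10/3 760/87 4 0 W
1 120/53 120/13 60/53 7920/689 3 0 S
2 6/5 30/17 3/5 252/85 3 -1 E
3 24/13 120/113 12/13 4272/1469 4 -1 N
4 20/3 60/29 10/3 760/87 4 0 W
5 120/53 120/13 60/53 7920/689 3 0 S
final 3 -1 E

n=0: pose=(4,0,W); sL=20/3, sR=60/29; mL=10/3, mR=760/87; mL+mR=350/29 → advance +1; mR−mL=470/87 → turn +1·90°
n=1: pose=(3,0,S); sL=120/53, sR=120/13; mL=60/53, mR=7920/689; mL+mR=8700/689 → advance +1; mR−mL=7140/689 → turn +1·90°
n=2: pose=(3,-1,E); sL=6/5, sR=30/17; mL=3/5, mR=252/85; mL+mR=303/85 → advance +1; mR−mL=201/85 → turn +1·90°
n=3: pose=(4,-1,N); sL=24/13, sR=120/113; mL=12/13, mR=4272/1469; mL+mR=5628/1469 → advance +1; mR−mL=2916/1469 → turn +1·90°
n=4: pose=(4,0,W); sL=20/3, sR=60/29; mL=10/3, mR=760/87; mL+mR=350/29 → advance +1; mR−mL=470/87 → turn +1·90°
n=5: pose=(3,0,S); sL=120/53, sR=120/13; mL=60/53, mR=7920/689; mL+mR=8700/689 → advance +1; mR−mL=7140/689 → turn +1·90°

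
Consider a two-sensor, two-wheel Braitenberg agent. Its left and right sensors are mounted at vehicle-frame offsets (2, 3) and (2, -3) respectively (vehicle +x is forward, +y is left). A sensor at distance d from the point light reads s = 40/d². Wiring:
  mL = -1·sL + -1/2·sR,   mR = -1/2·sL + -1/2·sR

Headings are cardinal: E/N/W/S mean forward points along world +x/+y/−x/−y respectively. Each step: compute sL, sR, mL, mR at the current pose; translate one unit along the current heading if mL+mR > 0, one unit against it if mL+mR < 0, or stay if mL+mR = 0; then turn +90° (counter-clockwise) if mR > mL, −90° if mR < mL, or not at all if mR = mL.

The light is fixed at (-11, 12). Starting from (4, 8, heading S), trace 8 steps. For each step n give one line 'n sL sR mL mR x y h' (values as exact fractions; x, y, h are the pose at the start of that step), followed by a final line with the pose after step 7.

0 1/9 2/9 -2/9 -1/6 4 8 S
1 40/289 8/65 -3756/18785 -2456/18785 4 9 E
2 20/61 4/29 -702/1769 -412/1769 3 9 N
3 40/193 8/29 -1932/5597 -1352/5597 3 8 W
4 1/9 2/9 -2/9 -1/6 4 8 S
5 40/289 8/65 -3756/18785 -2456/18785 4 9 E
6 20/61 4/29 -702/1769 -412/1769 3 9 N
7 40/193 8/29 -1932/5597 -1352/5597 3 8 W
final 4 8 S

n=0: pose=(4,8,S); sL=1/9, sR=2/9; mL=-2/9, mR=-1/6; mL+mR=-7/18 → advance -1; mR−mL=1/18 → turn +1·90°
n=1: pose=(4,9,E); sL=40/289, sR=8/65; mL=-3756/18785, mR=-2456/18785; mL+mR=-6212/18785 → advance -1; mR−mL=20/289 → turn +1·90°
n=2: pose=(3,9,N); sL=20/61, sR=4/29; mL=-702/1769, mR=-412/1769; mL+mR=-1114/1769 → advance -1; mR−mL=10/61 → turn +1·90°
n=3: pose=(3,8,W); sL=40/193, sR=8/29; mL=-1932/5597, mR=-1352/5597; mL+mR=-3284/5597 → advance -1; mR−mL=20/193 → turn +1·90°
n=4: pose=(4,8,S); sL=1/9, sR=2/9; mL=-2/9, mR=-1/6; mL+mR=-7/18 → advance -1; mR−mL=1/18 → turn +1·90°
n=5: pose=(4,9,E); sL=40/289, sR=8/65; mL=-3756/18785, mR=-2456/18785; mL+mR=-6212/18785 → advance -1; mR−mL=20/289 → turn +1·90°
n=6: pose=(3,9,N); sL=20/61, sR=4/29; mL=-702/1769, mR=-412/1769; mL+mR=-1114/1769 → advance -1; mR−mL=10/61 → turn +1·90°
n=7: pose=(3,8,W); sL=40/193, sR=8/29; mL=-1932/5597, mR=-1352/5597; mL+mR=-3284/5597 → advance -1; mR−mL=20/193 → turn +1·90°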